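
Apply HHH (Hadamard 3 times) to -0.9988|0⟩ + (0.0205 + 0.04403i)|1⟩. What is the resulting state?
(-0.6918 + 0.03113i)|0⟩ + (-0.7208 - 0.03113i)|1⟩

H² = I, so H^3 = H: a single Hadamard. With (a, b) = (-0.9988, (0.0205 + 0.04403i)), H gives ((a + b)/√2, (a − b)/√2) = ((-0.6918 + 0.03113i), (-0.7208 - 0.03113i)).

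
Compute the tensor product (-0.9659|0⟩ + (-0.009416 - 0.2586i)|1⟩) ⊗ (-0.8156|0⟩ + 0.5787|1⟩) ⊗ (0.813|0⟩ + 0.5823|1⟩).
0.6405|000⟩ + 0.4587|001⟩ - 0.4544|010⟩ - 0.3255|011⟩ + (0.006244 + 0.1715i)|100⟩ + (0.004472 + 0.1228i)|101⟩ + (-0.00443 - 0.1217i)|110⟩ + (-0.003173 - 0.08714i)|111⟩

amp(|b₁b₂…⟩) = product of the factor amplitudes for bits b₁, b₂, …; only kets whose every factor amplitude is nonzero survive.
|000⟩: (-0.9659)(-0.8156)(0.813) = 0.6405
|001⟩: (-0.9659)(-0.8156)(0.5823) = 0.4587
|010⟩: (-0.9659)(0.5787)(0.813) = -0.4544
|011⟩: (-0.9659)(0.5787)(0.5823) = -0.3255
|100⟩: (-0.009416 - 0.2586i)(-0.8156)(0.813) = (0.006244 + 0.1715i)
|101⟩: (-0.009416 - 0.2586i)(-0.8156)(0.5823) = (0.004472 + 0.1228i)
|110⟩: (-0.009416 - 0.2586i)(0.5787)(0.813) = (-0.00443 - 0.1217i)
|111⟩: (-0.009416 - 0.2586i)(0.5787)(0.5823) = (-0.003173 - 0.08714i)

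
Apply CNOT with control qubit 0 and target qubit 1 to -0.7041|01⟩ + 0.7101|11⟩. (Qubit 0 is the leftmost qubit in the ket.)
-0.7041|01⟩ + 0.7101|10⟩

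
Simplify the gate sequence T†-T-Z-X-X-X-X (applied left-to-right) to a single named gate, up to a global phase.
Z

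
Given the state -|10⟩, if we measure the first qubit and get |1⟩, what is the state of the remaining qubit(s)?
-|0⟩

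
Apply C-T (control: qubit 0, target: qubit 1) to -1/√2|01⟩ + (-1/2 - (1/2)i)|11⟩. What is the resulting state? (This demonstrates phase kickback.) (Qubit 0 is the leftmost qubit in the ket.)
-1/√2|01⟩ - (1/√2)i|11⟩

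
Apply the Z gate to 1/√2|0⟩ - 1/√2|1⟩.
1/√2|0⟩ + 1/√2|1⟩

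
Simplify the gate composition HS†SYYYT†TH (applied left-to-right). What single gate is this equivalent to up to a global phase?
Y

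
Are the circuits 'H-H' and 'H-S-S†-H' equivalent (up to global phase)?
Yes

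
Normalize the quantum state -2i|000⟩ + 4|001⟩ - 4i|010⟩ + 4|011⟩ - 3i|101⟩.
-0.2561i|000⟩ + 0.5121|001⟩ - 0.5121i|010⟩ + 0.5121|011⟩ - 0.3841i|101⟩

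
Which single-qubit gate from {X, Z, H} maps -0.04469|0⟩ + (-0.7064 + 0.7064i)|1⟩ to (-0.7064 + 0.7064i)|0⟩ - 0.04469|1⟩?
X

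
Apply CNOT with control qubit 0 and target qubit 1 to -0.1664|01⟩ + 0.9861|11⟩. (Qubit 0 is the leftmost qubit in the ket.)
-0.1664|01⟩ + 0.9861|10⟩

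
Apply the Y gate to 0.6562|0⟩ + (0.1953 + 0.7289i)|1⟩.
(0.7289 - 0.1953i)|0⟩ + 0.6562i|1⟩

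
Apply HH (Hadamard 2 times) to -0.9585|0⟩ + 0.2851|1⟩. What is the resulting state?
-0.9585|0⟩ + 0.2851|1⟩

H² = I, so an even number of Hadamards cancels: H^2 = I and the state is unchanged.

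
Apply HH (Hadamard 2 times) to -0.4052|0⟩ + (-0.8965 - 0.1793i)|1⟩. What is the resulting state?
-0.4052|0⟩ + (-0.8965 - 0.1793i)|1⟩

H² = I, so an even number of Hadamards cancels: H^2 = I and the state is unchanged.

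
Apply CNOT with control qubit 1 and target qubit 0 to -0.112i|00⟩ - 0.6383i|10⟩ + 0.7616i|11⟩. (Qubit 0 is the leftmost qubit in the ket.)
-0.112i|00⟩ + 0.7616i|01⟩ - 0.6383i|10⟩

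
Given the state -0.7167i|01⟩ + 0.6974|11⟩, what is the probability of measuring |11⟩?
0.4864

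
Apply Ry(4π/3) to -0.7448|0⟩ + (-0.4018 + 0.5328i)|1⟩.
(0.7204 - 0.4614i)|0⟩ + (-0.4441 - 0.2664i)|1⟩

Ry(4π/3) = [[cos(θ/2), −sin(θ/2)], [sin(θ/2), cos(θ/2)]]; θ = 4π/3, cos(θ/2) ≈ -0.5, sin(θ/2) ≈ 0.866025.
With a = amp(|0⟩) = -0.7448 and b = amp(|1⟩) = (-0.4018 + 0.5328i):
new amp(|0⟩) = (-0.5)·a + (-0.866025)·b = (0.7204 - 0.4614i)
new amp(|1⟩) = (0.866025)·a + (-0.5)·b = (-0.4441 - 0.2664i)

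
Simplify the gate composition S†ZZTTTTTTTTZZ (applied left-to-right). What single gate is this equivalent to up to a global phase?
S†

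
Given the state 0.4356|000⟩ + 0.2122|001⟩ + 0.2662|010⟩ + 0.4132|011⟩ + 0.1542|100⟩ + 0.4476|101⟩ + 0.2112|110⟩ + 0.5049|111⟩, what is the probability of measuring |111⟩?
0.2549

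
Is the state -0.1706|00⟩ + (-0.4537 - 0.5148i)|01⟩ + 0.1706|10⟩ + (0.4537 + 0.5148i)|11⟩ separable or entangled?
Separable

Writing the state as a|00⟩ + b|01⟩ + c|10⟩ + d|11⟩, it is a product state iff ad − bc = 0.
Here (a, b, c, d) = (-0.1706, (-0.4537 - 0.5148i), 0.1706, (0.4537 + 0.5148i)): ad − bc = (-0.1706)(0.4537 + 0.5148i) − (-0.4537 - 0.5148i)(0.1706) = 0, so the state is separable.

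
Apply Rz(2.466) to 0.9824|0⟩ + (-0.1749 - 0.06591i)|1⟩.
(0.3256 - 0.9269i)|0⟩ + (0.004222 - 0.1869i)|1⟩

Rz(2.466) = [[e^(−iθ/2), 0], [0, e^(iθ/2)]] with e^(±iθ/2) = cos(θ/2) ± i·sin(θ/2); θ = 2.466, cos(θ/2) ≈ 0.331409, sin(θ/2) ≈ 0.943487.
With a = amp(|0⟩) = 0.9824 and b = amp(|1⟩) = (-0.1749 - 0.06591i):
new amp(|0⟩) = (0.331409 - 0.943487i)·a = (0.3256 - 0.9269i)
new amp(|1⟩) = (0.331409 + 0.943487i)·b = (0.004222 - 0.1869i)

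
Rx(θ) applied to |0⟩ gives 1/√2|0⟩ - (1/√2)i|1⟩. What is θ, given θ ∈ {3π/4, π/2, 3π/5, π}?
π/2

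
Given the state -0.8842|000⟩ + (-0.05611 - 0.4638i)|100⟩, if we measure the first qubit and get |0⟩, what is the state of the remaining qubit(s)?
-|00⟩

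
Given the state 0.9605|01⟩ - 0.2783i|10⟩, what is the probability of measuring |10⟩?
0.07745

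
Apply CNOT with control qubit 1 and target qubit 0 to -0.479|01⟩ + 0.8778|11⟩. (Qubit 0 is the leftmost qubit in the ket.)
0.8778|01⟩ - 0.479|11⟩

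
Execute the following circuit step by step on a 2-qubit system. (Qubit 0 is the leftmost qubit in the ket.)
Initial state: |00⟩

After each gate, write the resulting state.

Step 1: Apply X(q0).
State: |10⟩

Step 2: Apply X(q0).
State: |00⟩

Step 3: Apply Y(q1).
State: i|01⟩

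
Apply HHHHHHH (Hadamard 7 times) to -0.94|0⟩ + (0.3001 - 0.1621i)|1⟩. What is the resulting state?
(-0.4525 - 0.1146i)|0⟩ + (-0.8769 + 0.1146i)|1⟩

H² = I, so H^7 = H: a single Hadamard. With (a, b) = (-0.94, (0.3001 - 0.1621i)), H gives ((a + b)/√2, (a − b)/√2) = ((-0.4525 - 0.1146i), (-0.8769 + 0.1146i)).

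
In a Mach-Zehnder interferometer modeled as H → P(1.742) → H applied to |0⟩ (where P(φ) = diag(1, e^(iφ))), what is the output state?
(0.4148 + 0.4927i)|0⟩ + (0.5852 - 0.4927i)|1⟩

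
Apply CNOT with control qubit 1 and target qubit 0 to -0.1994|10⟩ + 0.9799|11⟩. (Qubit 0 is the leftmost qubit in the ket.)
0.9799|01⟩ - 0.1994|10⟩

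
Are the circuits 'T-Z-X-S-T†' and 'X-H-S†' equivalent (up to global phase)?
No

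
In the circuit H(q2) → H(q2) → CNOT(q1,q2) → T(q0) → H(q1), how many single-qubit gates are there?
4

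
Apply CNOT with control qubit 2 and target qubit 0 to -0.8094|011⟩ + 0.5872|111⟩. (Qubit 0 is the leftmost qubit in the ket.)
0.5872|011⟩ - 0.8094|111⟩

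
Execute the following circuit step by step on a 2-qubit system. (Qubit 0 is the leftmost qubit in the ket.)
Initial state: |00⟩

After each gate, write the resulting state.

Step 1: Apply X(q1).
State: |01⟩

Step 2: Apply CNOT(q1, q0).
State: |11⟩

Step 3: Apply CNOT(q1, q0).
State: |01⟩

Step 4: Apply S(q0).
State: |01⟩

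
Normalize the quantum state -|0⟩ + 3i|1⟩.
-0.3162|0⟩ + 0.9487i|1⟩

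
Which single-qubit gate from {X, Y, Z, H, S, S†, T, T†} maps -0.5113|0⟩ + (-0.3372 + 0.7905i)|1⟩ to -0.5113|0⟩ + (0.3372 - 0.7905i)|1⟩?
Z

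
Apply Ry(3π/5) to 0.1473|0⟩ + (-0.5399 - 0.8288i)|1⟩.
(0.5234 + 0.6705i)|0⟩ + (-0.1982 - 0.4872i)|1⟩

Ry(3π/5) = [[cos(θ/2), −sin(θ/2)], [sin(θ/2), cos(θ/2)]]; θ = 3π/5, cos(θ/2) ≈ 0.587785, sin(θ/2) ≈ 0.809017.
With a = amp(|0⟩) = 0.1473 and b = amp(|1⟩) = (-0.5399 - 0.8288i):
new amp(|0⟩) = (0.587785)·a + (-0.809017)·b = (0.5234 + 0.6705i)
new amp(|1⟩) = (0.809017)·a + (0.587785)·b = (-0.1982 - 0.4872i)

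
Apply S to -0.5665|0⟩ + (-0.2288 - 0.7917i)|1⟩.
-0.5665|0⟩ + (0.7917 - 0.2288i)|1⟩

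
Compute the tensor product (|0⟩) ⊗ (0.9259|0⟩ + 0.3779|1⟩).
0.9259|00⟩ + 0.3779|01⟩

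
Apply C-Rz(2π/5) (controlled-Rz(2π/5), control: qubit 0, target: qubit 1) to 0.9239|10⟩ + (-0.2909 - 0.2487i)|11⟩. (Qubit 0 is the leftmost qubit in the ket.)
(0.7475 - 0.5431i)|10⟩ + (-0.08916 - 0.3722i)|11⟩

C-Rz(2π/5) leaves the control-|0⟩ kets |00⟩, |01⟩ unchanged and applies Rz(2π/5) to qubit 1 on the control-|1⟩ pair (|10⟩, |11⟩).
Rz(2π/5) = [[e^(−iθ/2), 0], [0, e^(iθ/2)]] with e^(±iθ/2) = cos(θ/2) ± i·sin(θ/2); θ = 2π/5, cos(θ/2) ≈ 0.809017, sin(θ/2) ≈ 0.587785.
With a = amp(|10⟩) = 0.9239 and b = amp(|11⟩) = (-0.2909 - 0.2487i):
new amp(|10⟩) = (0.809017 - 0.587785i)·a = (0.7475 - 0.5431i)
new amp(|11⟩) = (0.809017 + 0.587785i)·b = (-0.08916 - 0.3722i)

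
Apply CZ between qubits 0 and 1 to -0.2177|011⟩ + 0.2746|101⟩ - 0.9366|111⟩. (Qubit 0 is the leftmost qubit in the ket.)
-0.2177|011⟩ + 0.2746|101⟩ + 0.9366|111⟩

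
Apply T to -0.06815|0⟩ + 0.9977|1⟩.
-0.06815|0⟩ + (0.7055 + 0.7055i)|1⟩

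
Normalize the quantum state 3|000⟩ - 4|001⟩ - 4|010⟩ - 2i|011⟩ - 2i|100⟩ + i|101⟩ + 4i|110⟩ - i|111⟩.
0.3665|000⟩ - 0.4887|001⟩ - 0.4887|010⟩ - 0.2443i|011⟩ - 0.2443i|100⟩ + 0.1222i|101⟩ + 0.4887i|110⟩ - 0.1222i|111⟩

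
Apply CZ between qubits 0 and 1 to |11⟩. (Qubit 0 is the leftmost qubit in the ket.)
-|11⟩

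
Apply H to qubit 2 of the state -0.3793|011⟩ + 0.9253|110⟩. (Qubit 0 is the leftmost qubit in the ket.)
-0.2682|010⟩ + 0.2682|011⟩ + 0.6543|110⟩ + 0.6543|111⟩

H on qubit 2 mixes each pair of kets that differ only in qubit 2: amplitudes (a, b) of (|…0…⟩, |…1…⟩) become ((a + b)/√2, (a − b)/√2). Kets absent from the input have amplitude 0.
(|010⟩, |011⟩): (a, b) = (0, -0.3793) → (-0.2682, 0.2682)
(|110⟩, |111⟩): (a, b) = (0.9253, 0) → (0.6543, 0.6543)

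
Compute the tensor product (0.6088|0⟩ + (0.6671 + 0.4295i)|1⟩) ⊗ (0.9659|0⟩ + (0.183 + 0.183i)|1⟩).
0.588|00⟩ + (0.1114 + 0.1114i)|01⟩ + (0.6444 + 0.4149i)|10⟩ + (0.04348 + 0.2007i)|11⟩

amp(|b₁b₂…⟩) = product of the factor amplitudes for bits b₁, b₂, …; only kets whose every factor amplitude is nonzero survive.
|00⟩: (0.6088)(0.9659) = 0.588
|01⟩: (0.6088)(0.183 + 0.183i) = (0.1114 + 0.1114i)
|10⟩: (0.6671 + 0.4295i)(0.9659) = (0.6444 + 0.4149i)
|11⟩: (0.6671 + 0.4295i)(0.183 + 0.183i) = (0.04348 + 0.2007i)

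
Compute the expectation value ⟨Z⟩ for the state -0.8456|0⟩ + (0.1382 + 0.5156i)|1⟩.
0.4301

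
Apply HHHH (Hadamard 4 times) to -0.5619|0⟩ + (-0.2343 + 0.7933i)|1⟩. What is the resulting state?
-0.5619|0⟩ + (-0.2343 + 0.7933i)|1⟩

H² = I, so an even number of Hadamards cancels: H^4 = I and the state is unchanged.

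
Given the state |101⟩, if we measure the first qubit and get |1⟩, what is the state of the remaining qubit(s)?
|01⟩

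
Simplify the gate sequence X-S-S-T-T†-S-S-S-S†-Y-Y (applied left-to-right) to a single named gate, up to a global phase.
X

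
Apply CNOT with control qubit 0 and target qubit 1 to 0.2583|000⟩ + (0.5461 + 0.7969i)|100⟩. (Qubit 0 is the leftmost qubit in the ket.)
0.2583|000⟩ + (0.5461 + 0.7969i)|110⟩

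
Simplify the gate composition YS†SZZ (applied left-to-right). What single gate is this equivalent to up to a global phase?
Y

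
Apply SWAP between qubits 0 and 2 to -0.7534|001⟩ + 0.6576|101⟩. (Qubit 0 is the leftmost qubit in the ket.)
-0.7534|100⟩ + 0.6576|101⟩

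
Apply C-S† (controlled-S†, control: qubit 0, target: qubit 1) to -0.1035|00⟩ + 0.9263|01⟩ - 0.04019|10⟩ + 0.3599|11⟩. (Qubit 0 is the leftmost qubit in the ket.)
-0.1035|00⟩ + 0.9263|01⟩ - 0.04019|10⟩ - 0.3599i|11⟩

C-S† leaves the control-|0⟩ kets |00⟩, |01⟩ unchanged and applies S† to qubit 1 on the control-|1⟩ pair (|10⟩, |11⟩).
S† = [[1, 0], [0, -i]].
With a = amp(|10⟩) = -0.04019 and b = amp(|11⟩) = 0.3599:
new amp(|10⟩) = (1)·a = -0.04019
new amp(|11⟩) = (-i)·b = -0.3599i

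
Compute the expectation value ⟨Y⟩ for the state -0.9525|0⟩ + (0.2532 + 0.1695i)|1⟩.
-0.3229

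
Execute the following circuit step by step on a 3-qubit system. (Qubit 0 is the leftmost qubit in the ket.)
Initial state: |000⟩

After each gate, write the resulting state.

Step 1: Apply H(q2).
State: 1/√2|000⟩ + 1/√2|001⟩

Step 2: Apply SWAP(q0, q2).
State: 1/√2|000⟩ + 1/√2|100⟩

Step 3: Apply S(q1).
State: 1/√2|000⟩ + 1/√2|100⟩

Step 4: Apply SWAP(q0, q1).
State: 1/√2|000⟩ + 1/√2|010⟩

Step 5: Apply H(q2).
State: 1/2|000⟩ + 1/2|001⟩ + 1/2|010⟩ + 1/2|011⟩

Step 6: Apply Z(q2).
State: 1/2|000⟩ - 1/2|001⟩ + 1/2|010⟩ - 1/2|011⟩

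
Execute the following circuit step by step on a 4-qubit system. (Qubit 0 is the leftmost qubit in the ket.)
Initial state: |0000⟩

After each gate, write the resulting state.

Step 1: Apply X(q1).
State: |0100⟩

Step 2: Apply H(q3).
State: 1/√2|0100⟩ + 1/√2|0101⟩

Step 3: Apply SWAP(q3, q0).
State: 1/√2|0100⟩ + 1/√2|1100⟩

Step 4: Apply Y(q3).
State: (1/√2)i|0101⟩ + (1/√2)i|1101⟩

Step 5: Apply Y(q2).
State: -1/√2|0111⟩ - 1/√2|1111⟩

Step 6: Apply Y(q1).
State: (1/√2)i|0011⟩ + (1/√2)i|1011⟩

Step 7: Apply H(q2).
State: (1/2)i|0001⟩ - (1/2)i|0011⟩ + (1/2)i|1001⟩ - (1/2)i|1011⟩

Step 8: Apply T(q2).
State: (1/2)i|0001⟩ + (1/√8 - (1/√8)i)|0011⟩ + (1/2)i|1001⟩ + (1/√8 - (1/√8)i)|1011⟩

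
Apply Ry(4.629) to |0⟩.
-0.677|0⟩ + 0.736|1⟩

Ry(4.629) = [[cos(θ/2), −sin(θ/2)], [sin(θ/2), cos(θ/2)]]; θ = 4.629, cos(θ/2) ≈ -0.677018, sin(θ/2) ≈ 0.735966.
With a = amp(|0⟩) = 1 and b = amp(|1⟩) = 0:
new amp(|0⟩) = (-0.677018)·a + (-0.735966)·b = -0.677
new amp(|1⟩) = (0.735966)·a + (-0.677018)·b = 0.736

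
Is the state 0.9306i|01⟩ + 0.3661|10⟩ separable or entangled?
Entangled

Writing the state as a|00⟩ + b|01⟩ + c|10⟩ + d|11⟩, it is a product state iff ad − bc = 0.
Here (a, b, c, d) = (0, 0.9306i, 0.3661, 0): ad − bc = (0)(0) − (0.9306i)(0.3661) = -0.3407i ≠ 0, so the state is entangled.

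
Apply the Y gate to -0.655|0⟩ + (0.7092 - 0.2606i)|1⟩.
(-0.2606 - 0.7092i)|0⟩ - 0.655i|1⟩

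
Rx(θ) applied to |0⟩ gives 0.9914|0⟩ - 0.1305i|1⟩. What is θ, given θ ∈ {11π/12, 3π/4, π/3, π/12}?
π/12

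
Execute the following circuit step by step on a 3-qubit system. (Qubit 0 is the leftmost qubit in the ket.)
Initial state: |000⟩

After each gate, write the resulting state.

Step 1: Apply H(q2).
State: 1/√2|000⟩ + 1/√2|001⟩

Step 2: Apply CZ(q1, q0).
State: 1/√2|000⟩ + 1/√2|001⟩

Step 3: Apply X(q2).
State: 1/√2|000⟩ + 1/√2|001⟩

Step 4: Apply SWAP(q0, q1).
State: 1/√2|000⟩ + 1/√2|001⟩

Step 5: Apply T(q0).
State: 1/√2|000⟩ + 1/√2|001⟩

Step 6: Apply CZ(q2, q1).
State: 1/√2|000⟩ + 1/√2|001⟩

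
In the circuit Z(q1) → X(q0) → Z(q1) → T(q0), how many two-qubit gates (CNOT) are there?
0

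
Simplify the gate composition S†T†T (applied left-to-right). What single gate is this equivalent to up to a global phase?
S†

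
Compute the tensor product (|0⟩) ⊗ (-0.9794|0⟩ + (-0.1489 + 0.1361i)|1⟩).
-0.9794|00⟩ + (-0.1489 + 0.1361i)|01⟩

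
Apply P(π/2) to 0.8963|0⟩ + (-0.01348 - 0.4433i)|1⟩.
0.8963|0⟩ + (0.4433 - 0.01348i)|1⟩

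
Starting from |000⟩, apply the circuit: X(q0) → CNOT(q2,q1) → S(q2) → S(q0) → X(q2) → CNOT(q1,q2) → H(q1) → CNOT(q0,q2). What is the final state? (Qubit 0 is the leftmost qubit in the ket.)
(1/√2)i|100⟩ + (1/√2)i|110⟩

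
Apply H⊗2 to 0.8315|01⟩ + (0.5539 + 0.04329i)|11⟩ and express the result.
(0.6927 + 0.02165i)|00⟩ + (-0.6927 - 0.02165i)|01⟩ + (0.1388 - 0.02165i)|10⟩ + (-0.1388 + 0.02165i)|11⟩

H⊗2 gives amp(|y⟩) = (1/2) Σ_x (−1)^(x·y) amp(|x⟩), where x·y is the number of positions in which both x and y have a 1.
|00⟩: (0.8315 + (0.5539 + 0.04329i))/2 = (0.6927 + 0.02165i)
|01⟩: (-0.8315 - (0.5539 + 0.04329i))/2 = (-0.6927 - 0.02165i)
|10⟩: (0.8315 - (0.5539 + 0.04329i))/2 = (0.1388 - 0.02165i)
|11⟩: (-0.8315 + (0.5539 + 0.04329i))/2 = (-0.1388 + 0.02165i)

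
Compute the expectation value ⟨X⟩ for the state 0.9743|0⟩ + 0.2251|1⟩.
0.4386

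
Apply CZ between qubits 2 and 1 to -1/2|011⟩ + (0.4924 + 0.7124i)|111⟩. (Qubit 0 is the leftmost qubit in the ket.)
1/2|011⟩ + (-0.4924 - 0.7124i)|111⟩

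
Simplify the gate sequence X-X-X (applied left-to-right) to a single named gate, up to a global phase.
X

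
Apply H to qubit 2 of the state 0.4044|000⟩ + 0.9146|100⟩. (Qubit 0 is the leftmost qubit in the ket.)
0.286|000⟩ + 0.286|001⟩ + 0.6467|100⟩ + 0.6467|101⟩

H on qubit 2 mixes each pair of kets that differ only in qubit 2: amplitudes (a, b) of (|…0…⟩, |…1…⟩) become ((a + b)/√2, (a − b)/√2). Kets absent from the input have amplitude 0.
(|000⟩, |001⟩): (a, b) = (0.4044, 0) → (0.286, 0.286)
(|100⟩, |101⟩): (a, b) = (0.9146, 0) → (0.6467, 0.6467)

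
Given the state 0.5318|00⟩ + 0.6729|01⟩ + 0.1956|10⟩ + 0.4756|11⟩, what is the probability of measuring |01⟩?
0.4528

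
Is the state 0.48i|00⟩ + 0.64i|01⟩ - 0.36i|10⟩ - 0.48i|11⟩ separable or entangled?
Separable

Writing the state as a|00⟩ + b|01⟩ + c|10⟩ + d|11⟩, it is a product state iff ad − bc = 0.
Here (a, b, c, d) = (0.48i, 0.64i, -0.36i, -0.48i): ad − bc = (0.48i)(-0.48i) − (0.64i)(-0.36i) = 0, so the state is separable.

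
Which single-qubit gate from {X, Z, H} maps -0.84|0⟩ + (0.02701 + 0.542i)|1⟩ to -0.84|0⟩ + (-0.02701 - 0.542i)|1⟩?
Z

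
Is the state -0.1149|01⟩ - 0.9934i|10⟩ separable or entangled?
Entangled

Writing the state as a|00⟩ + b|01⟩ + c|10⟩ + d|11⟩, it is a product state iff ad − bc = 0.
Here (a, b, c, d) = (0, -0.1149, -0.9934i, 0): ad − bc = (0)(0) − (-0.1149)(-0.9934i) = -0.1141i ≠ 0, so the state is entangled.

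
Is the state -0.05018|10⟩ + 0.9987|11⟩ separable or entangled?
Separable

Writing the state as a|00⟩ + b|01⟩ + c|10⟩ + d|11⟩, it is a product state iff ad − bc = 0.
Here (a, b, c, d) = (0, 0, -0.05018, 0.9987): ad − bc = (0)(0.9987) − (0)(-0.05018) = 0, so the state is separable.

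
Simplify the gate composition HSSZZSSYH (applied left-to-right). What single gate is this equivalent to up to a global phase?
Y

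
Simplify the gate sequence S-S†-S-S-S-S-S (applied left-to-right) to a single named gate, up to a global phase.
S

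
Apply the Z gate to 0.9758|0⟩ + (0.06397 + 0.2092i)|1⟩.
0.9758|0⟩ + (-0.06397 - 0.2092i)|1⟩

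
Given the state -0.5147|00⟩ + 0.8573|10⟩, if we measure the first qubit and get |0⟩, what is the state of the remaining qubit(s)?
-|0⟩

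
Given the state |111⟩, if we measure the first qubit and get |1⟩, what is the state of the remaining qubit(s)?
|11⟩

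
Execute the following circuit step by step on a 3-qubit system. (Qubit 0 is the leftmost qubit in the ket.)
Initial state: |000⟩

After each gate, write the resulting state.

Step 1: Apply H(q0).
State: 1/√2|000⟩ + 1/√2|100⟩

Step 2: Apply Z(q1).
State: 1/√2|000⟩ + 1/√2|100⟩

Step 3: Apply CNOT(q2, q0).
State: 1/√2|000⟩ + 1/√2|100⟩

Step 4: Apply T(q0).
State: 1/√2|000⟩ + (1/2 + (1/2)i)|100⟩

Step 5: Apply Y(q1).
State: (1/√2)i|010⟩ + (-1/2 + (1/2)i)|110⟩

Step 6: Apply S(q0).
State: (1/√2)i|010⟩ + (-1/2 - (1/2)i)|110⟩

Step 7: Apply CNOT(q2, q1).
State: (1/√2)i|010⟩ + (-1/2 - (1/2)i)|110⟩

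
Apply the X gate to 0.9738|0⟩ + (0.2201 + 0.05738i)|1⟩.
(0.2201 + 0.05738i)|0⟩ + 0.9738|1⟩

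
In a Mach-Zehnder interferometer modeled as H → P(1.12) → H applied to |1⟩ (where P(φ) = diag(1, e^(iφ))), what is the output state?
(0.2822 - 0.4501i)|0⟩ + (0.7178 + 0.4501i)|1⟩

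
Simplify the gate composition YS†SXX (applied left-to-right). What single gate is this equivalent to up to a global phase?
Y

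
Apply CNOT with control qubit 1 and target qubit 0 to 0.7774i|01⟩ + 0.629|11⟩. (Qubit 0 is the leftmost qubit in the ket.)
0.629|01⟩ + 0.7774i|11⟩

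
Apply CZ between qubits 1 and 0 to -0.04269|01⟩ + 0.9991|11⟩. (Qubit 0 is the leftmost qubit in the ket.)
-0.04269|01⟩ - 0.9991|11⟩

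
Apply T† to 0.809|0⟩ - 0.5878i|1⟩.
0.809|0⟩ + (-0.4156 - 0.4156i)|1⟩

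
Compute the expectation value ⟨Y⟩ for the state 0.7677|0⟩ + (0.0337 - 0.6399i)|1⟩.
-0.9825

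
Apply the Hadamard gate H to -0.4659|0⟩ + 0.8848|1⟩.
0.2962|0⟩ - 0.9551|1⟩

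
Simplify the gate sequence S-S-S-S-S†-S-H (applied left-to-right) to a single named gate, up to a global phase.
H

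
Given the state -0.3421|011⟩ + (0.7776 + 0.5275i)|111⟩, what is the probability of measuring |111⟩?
0.8829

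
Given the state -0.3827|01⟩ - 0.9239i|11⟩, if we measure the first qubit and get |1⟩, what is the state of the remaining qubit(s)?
-i|1⟩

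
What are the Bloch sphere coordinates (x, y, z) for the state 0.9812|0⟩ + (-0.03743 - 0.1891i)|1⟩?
(-0.07345, -0.3711, 0.9256)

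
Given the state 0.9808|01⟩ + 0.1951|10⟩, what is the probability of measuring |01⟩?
0.962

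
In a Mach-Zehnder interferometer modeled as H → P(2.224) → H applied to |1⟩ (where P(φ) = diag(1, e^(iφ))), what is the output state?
(0.8039 - 0.3971i)|0⟩ + (0.1961 + 0.3971i)|1⟩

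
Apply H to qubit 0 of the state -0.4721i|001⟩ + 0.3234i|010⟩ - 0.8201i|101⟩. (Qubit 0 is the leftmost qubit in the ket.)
-0.9137i|001⟩ + 0.2287i|010⟩ + 0.2461i|101⟩ + 0.2287i|110⟩

H on qubit 0 mixes each pair of kets that differ only in qubit 0: amplitudes (a, b) of (|…0…⟩, |…1…⟩) become ((a + b)/√2, (a − b)/√2). Kets absent from the input have amplitude 0.
(|001⟩, |101⟩): (a, b) = (-0.4721i, -0.8201i) → (-0.9137i, 0.2461i)
(|010⟩, |110⟩): (a, b) = (0.3234i, 0) → (0.2287i, 0.2287i)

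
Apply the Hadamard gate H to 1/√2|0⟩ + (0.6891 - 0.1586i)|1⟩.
(0.9873 - 0.1121i)|0⟩ + (0.01273 + 0.1121i)|1⟩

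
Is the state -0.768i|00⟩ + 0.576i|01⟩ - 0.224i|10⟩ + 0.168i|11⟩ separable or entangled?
Separable

Writing the state as a|00⟩ + b|01⟩ + c|10⟩ + d|11⟩, it is a product state iff ad − bc = 0.
Here (a, b, c, d) = (-0.768i, 0.576i, -0.224i, 0.168i): ad − bc = (-0.768i)(0.168i) − (0.576i)(-0.224i) = 0, so the state is separable.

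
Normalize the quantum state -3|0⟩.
-|0⟩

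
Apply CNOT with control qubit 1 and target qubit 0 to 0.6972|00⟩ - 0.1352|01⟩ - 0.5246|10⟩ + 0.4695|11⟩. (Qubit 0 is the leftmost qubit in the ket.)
0.6972|00⟩ + 0.4695|01⟩ - 0.5246|10⟩ - 0.1352|11⟩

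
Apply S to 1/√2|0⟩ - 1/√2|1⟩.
1/√2|0⟩ - (1/√2)i|1⟩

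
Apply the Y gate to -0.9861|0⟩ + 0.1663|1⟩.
-0.1663i|0⟩ - 0.9861i|1⟩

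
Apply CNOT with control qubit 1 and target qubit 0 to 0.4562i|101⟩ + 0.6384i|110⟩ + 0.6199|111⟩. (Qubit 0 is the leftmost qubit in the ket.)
0.6384i|010⟩ + 0.6199|011⟩ + 0.4562i|101⟩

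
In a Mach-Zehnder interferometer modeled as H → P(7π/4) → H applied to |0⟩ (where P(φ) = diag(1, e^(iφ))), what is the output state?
(0.8536 - (1/√8)i)|0⟩ + (0.1464 + (1/√8)i)|1⟩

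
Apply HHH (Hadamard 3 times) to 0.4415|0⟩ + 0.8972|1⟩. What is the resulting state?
0.9466|0⟩ - 0.3222|1⟩

H² = I, so H^3 = H: a single Hadamard. With (a, b) = (0.4415, 0.8972), H gives ((a + b)/√2, (a − b)/√2) = (0.9466, -0.3222).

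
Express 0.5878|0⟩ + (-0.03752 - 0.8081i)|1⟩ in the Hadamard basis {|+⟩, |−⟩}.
(0.3891 - 0.5714i)|+⟩ + (0.4422 + 0.5714i)|−⟩

With |ψ⟩ = α|0⟩ + β|1⟩, the Hadamard-basis coefficients are ⟨+|ψ⟩ = (α + β)/√2 and ⟨−|ψ⟩ = (α − β)/√2.
Here α = 0.5878, β = (-0.03752 - 0.8081i): (α + β)/√2 = (0.3891 - 0.5714i), (α − β)/√2 = (0.4422 + 0.5714i).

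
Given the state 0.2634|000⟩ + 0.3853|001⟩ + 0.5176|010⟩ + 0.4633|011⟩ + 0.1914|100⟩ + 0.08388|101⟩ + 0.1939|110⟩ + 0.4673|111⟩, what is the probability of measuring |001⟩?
0.1485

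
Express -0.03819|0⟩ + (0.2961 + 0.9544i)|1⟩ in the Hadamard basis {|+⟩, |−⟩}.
(0.1824 + 0.6749i)|+⟩ + (-0.2364 - 0.6749i)|−⟩

With |ψ⟩ = α|0⟩ + β|1⟩, the Hadamard-basis coefficients are ⟨+|ψ⟩ = (α + β)/√2 and ⟨−|ψ⟩ = (α − β)/√2.
Here α = -0.03819, β = (0.2961 + 0.9544i): (α + β)/√2 = (0.1824 + 0.6749i), (α − β)/√2 = (-0.2364 - 0.6749i).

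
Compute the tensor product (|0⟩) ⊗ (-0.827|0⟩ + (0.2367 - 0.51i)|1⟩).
-0.827|00⟩ + (0.2367 - 0.51i)|01⟩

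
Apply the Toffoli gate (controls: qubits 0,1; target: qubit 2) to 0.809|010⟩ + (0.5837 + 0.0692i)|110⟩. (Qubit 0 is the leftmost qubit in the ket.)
0.809|010⟩ + (0.5837 + 0.0692i)|111⟩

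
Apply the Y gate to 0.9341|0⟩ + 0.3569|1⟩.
-0.3569i|0⟩ + 0.9341i|1⟩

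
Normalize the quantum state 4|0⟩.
|0⟩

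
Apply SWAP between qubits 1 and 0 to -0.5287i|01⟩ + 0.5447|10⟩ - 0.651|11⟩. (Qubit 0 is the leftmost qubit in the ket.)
0.5447|01⟩ - 0.5287i|10⟩ - 0.651|11⟩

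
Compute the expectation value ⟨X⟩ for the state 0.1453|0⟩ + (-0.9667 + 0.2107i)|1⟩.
-0.2809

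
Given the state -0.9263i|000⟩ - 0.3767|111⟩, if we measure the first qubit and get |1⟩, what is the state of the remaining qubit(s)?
-|11⟩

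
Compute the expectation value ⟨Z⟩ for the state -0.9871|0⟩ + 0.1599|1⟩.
0.9488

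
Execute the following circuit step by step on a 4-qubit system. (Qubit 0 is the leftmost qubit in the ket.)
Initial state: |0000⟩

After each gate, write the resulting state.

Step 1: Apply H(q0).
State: 1/√2|0000⟩ + 1/√2|1000⟩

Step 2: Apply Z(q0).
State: 1/√2|0000⟩ - 1/√2|1000⟩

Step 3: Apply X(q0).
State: -1/√2|0000⟩ + 1/√2|1000⟩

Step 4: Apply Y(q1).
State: -(1/√2)i|0100⟩ + (1/√2)i|1100⟩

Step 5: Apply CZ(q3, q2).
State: -(1/√2)i|0100⟩ + (1/√2)i|1100⟩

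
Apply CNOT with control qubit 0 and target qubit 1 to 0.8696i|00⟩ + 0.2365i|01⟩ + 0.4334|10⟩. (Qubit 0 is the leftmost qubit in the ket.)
0.8696i|00⟩ + 0.2365i|01⟩ + 0.4334|11⟩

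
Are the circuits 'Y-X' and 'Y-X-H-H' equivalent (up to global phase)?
Yes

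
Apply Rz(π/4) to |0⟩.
(0.9239 - 0.3827i)|0⟩

Rz(π/4) = [[e^(−iθ/2), 0], [0, e^(iθ/2)]] with e^(±iθ/2) = cos(θ/2) ± i·sin(θ/2); θ = π/4, cos(θ/2) ≈ 0.92388, sin(θ/2) ≈ 0.382683.
With a = amp(|0⟩) = 1 and b = amp(|1⟩) = 0:
new amp(|0⟩) = (0.92388 - 0.382683i)·a = (0.9239 - 0.3827i)
new amp(|1⟩) = (0.92388 + 0.382683i)·b = 0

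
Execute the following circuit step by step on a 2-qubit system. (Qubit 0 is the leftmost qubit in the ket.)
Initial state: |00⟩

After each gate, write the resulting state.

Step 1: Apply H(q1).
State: 1/√2|00⟩ + 1/√2|01⟩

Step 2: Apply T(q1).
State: 1/√2|00⟩ + (1/2 + (1/2)i)|01⟩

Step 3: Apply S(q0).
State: 1/√2|00⟩ + (1/2 + (1/2)i)|01⟩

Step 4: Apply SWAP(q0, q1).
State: 1/√2|00⟩ + (1/2 + (1/2)i)|10⟩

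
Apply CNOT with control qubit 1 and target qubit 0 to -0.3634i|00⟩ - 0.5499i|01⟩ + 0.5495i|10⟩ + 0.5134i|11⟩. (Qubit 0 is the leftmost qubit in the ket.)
-0.3634i|00⟩ + 0.5134i|01⟩ + 0.5495i|10⟩ - 0.5499i|11⟩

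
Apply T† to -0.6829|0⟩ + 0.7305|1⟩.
-0.6829|0⟩ + (0.5165 - 0.5165i)|1⟩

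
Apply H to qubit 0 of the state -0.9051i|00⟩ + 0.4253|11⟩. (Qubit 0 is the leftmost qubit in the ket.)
-0.64i|00⟩ + 0.3007|01⟩ - 0.64i|10⟩ - 0.3007|11⟩

H on qubit 0 mixes each pair of kets that differ only in qubit 0: amplitudes (a, b) of (|…0…⟩, |…1…⟩) become ((a + b)/√2, (a − b)/√2). Kets absent from the input have amplitude 0.
(|00⟩, |10⟩): (a, b) = (-0.9051i, 0) → (-0.64i, -0.64i)
(|01⟩, |11⟩): (a, b) = (0, 0.4253) → (0.3007, -0.3007)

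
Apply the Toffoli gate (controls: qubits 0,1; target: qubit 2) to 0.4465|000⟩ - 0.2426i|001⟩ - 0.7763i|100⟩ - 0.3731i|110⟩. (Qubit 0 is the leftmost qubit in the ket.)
0.4465|000⟩ - 0.2426i|001⟩ - 0.7763i|100⟩ - 0.3731i|111⟩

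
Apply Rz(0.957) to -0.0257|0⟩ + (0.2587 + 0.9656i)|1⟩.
(-0.02281 + 0.01183i)|0⟩ + (-0.215 + 0.9763i)|1⟩

Rz(0.957) = [[e^(−iθ/2), 0], [0, e^(iθ/2)]] with e^(±iθ/2) = cos(θ/2) ± i·sin(θ/2); θ = 0.957, cos(θ/2) ≈ 0.887687, sin(θ/2) ≈ 0.460448.
With a = amp(|0⟩) = -0.0257 and b = amp(|1⟩) = (0.2587 + 0.9656i):
new amp(|0⟩) = (0.887687 - 0.460448i)·a = (-0.02281 + 0.01183i)
new amp(|1⟩) = (0.887687 + 0.460448i)·b = (-0.215 + 0.9763i)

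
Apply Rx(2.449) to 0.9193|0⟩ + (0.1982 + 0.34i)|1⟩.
(0.6318 - 0.1864i)|0⟩ + (0.06727 - 0.7493i)|1⟩

Rx(2.449) = [[cos(θ/2), −i·sin(θ/2)], [−i·sin(θ/2), cos(θ/2)]]; θ = 2.449, cos(θ/2) ≈ 0.339416, sin(θ/2) ≈ 0.940636.
With a = amp(|0⟩) = 0.9193 and b = amp(|1⟩) = (0.1982 + 0.34i):
new amp(|0⟩) = (0.339416)·a + (-0.940636i)·b = (0.6318 - 0.1864i)
new amp(|1⟩) = (-0.940636i)·a + (0.339416)·b = (0.06727 - 0.7493i)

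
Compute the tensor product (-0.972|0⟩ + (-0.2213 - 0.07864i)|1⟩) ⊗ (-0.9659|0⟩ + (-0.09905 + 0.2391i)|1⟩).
0.9389|00⟩ + (0.09628 - 0.2324i)|01⟩ + (0.2138 + 0.07596i)|10⟩ + (0.04072 - 0.04512i)|11⟩

amp(|b₁b₂…⟩) = product of the factor amplitudes for bits b₁, b₂, …; only kets whose every factor amplitude is nonzero survive.
|00⟩: (-0.972)(-0.9659) = 0.9389
|01⟩: (-0.972)(-0.09905 + 0.2391i) = (0.09628 - 0.2324i)
|10⟩: (-0.2213 - 0.07864i)(-0.9659) = (0.2138 + 0.07596i)
|11⟩: (-0.2213 - 0.07864i)(-0.09905 + 0.2391i) = (0.04072 - 0.04512i)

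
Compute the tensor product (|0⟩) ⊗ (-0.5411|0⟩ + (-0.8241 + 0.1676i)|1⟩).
-0.5411|00⟩ + (-0.8241 + 0.1676i)|01⟩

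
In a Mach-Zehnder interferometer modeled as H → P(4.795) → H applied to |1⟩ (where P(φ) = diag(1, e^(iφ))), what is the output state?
(0.4587 + 0.4983i)|0⟩ + (0.5413 - 0.4983i)|1⟩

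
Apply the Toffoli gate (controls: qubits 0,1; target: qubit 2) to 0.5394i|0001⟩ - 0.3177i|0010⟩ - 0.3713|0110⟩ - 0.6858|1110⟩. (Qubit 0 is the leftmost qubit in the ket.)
0.5394i|0001⟩ - 0.3177i|0010⟩ - 0.3713|0110⟩ - 0.6858|1100⟩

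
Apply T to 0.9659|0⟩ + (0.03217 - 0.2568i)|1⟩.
0.9659|0⟩ + (0.2043 - 0.1588i)|1⟩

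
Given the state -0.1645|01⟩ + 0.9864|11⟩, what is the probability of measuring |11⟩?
0.973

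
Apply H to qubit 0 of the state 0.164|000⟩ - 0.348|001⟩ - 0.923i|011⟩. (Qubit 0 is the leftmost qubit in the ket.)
0.116|000⟩ - 0.2461|001⟩ - 0.6527i|011⟩ + 0.116|100⟩ - 0.2461|101⟩ - 0.6527i|111⟩

H on qubit 0 mixes each pair of kets that differ only in qubit 0: amplitudes (a, b) of (|…0…⟩, |…1…⟩) become ((a + b)/√2, (a − b)/√2). Kets absent from the input have amplitude 0.
(|000⟩, |100⟩): (a, b) = (0.164, 0) → (0.116, 0.116)
(|001⟩, |101⟩): (a, b) = (-0.348, 0) → (-0.2461, -0.2461)
(|011⟩, |111⟩): (a, b) = (-0.923i, 0) → (-0.6527i, -0.6527i)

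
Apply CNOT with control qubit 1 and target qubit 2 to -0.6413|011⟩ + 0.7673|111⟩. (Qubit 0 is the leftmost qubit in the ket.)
-0.6413|010⟩ + 0.7673|110⟩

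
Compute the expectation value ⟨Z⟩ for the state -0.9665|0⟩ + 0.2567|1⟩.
0.8682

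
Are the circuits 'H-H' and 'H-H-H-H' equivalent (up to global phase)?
Yes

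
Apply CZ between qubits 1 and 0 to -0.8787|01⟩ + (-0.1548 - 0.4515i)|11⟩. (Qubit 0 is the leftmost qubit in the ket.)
-0.8787|01⟩ + (0.1548 + 0.4515i)|11⟩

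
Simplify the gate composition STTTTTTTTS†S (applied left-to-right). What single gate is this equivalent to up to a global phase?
S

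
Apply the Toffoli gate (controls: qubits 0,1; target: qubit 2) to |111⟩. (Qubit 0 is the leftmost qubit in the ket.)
|110⟩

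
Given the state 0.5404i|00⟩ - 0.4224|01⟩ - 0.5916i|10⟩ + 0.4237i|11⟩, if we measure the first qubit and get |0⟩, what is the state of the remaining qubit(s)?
0.7879i|0⟩ - 0.6158|1⟩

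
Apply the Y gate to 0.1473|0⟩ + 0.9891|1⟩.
-0.9891i|0⟩ + 0.1473i|1⟩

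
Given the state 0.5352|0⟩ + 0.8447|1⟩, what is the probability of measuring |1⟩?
0.7135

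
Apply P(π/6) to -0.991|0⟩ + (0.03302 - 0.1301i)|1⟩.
-0.991|0⟩ + (0.09365 - 0.09616i)|1⟩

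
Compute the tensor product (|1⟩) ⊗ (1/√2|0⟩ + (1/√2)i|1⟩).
1/√2|10⟩ + (1/√2)i|11⟩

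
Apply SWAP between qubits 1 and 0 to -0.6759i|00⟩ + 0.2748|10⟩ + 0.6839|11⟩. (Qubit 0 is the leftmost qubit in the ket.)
-0.6759i|00⟩ + 0.2748|01⟩ + 0.6839|11⟩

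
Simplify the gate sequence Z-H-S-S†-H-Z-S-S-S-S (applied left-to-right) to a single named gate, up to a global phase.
I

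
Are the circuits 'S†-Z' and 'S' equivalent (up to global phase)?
Yes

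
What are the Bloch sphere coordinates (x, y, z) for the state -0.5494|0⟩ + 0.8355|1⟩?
(-0.918, 0, -0.3962)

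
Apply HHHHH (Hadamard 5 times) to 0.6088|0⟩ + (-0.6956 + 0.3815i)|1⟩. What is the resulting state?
(-0.06138 + 0.2698i)|0⟩ + (0.9224 - 0.2698i)|1⟩

H² = I, so H^5 = H: a single Hadamard. With (a, b) = (0.6088, (-0.6956 + 0.3815i)), H gives ((a + b)/√2, (a − b)/√2) = ((-0.06138 + 0.2698i), (0.9224 - 0.2698i)).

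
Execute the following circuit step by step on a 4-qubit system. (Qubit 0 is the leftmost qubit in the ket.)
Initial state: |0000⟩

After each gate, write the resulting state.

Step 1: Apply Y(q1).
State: i|0100⟩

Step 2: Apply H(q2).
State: (1/√2)i|0100⟩ + (1/√2)i|0110⟩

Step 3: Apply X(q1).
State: (1/√2)i|0000⟩ + (1/√2)i|0010⟩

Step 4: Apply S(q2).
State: (1/√2)i|0000⟩ - 1/√2|0010⟩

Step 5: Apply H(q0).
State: (1/2)i|0000⟩ - 1/2|0010⟩ + (1/2)i|1000⟩ - 1/2|1010⟩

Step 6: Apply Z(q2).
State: (1/2)i|0000⟩ + 1/2|0010⟩ + (1/2)i|1000⟩ + 1/2|1010⟩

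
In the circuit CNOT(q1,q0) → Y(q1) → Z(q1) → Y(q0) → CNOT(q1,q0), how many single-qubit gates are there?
3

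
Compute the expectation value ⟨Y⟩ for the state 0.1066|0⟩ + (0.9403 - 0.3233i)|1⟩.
-0.06893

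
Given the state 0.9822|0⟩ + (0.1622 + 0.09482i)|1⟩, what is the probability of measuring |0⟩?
0.9647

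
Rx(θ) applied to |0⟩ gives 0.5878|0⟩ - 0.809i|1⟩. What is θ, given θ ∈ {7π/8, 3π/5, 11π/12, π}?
3π/5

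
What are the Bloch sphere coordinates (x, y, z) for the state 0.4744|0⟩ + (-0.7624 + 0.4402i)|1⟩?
(-0.7234, 0.4177, -0.55)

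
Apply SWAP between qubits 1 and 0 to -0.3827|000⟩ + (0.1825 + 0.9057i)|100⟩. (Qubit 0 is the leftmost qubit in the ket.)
-0.3827|000⟩ + (0.1825 + 0.9057i)|010⟩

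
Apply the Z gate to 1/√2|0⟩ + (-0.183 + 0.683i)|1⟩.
1/√2|0⟩ + (0.183 - 0.683i)|1⟩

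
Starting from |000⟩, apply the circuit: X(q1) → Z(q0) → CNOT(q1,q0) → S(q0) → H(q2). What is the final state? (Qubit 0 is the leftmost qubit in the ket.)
(1/√2)i|110⟩ + (1/√2)i|111⟩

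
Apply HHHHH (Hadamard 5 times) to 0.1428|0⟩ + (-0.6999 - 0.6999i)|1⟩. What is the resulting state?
(-0.3939 - 0.4949i)|0⟩ + (0.5959 + 0.4949i)|1⟩

H² = I, so H^5 = H: a single Hadamard. With (a, b) = (0.1428, (-0.6999 - 0.6999i)), H gives ((a + b)/√2, (a − b)/√2) = ((-0.3939 - 0.4949i), (0.5959 + 0.4949i)).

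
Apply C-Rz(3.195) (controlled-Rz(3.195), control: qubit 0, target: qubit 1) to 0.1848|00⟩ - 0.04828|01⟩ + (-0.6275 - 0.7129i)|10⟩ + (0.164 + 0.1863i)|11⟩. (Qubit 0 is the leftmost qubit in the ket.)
0.1848|00⟩ - 0.04828|01⟩ + (-0.6959 + 0.6463i)|10⟩ + (-0.1906 + 0.159i)|11⟩

C-Rz(3.195) leaves the control-|0⟩ kets |00⟩, |01⟩ unchanged and applies Rz(3.195) to qubit 1 on the control-|1⟩ pair (|10⟩, |11⟩).
Rz(3.195) = [[e^(−iθ/2), 0], [0, e^(iθ/2)]] with e^(±iθ/2) = cos(θ/2) ± i·sin(θ/2); θ = 3.195, cos(θ/2) ≈ -0.0267005, sin(θ/2) ≈ 0.999643.
With a = amp(|10⟩) = (-0.6275 - 0.7129i) and b = amp(|11⟩) = (0.164 + 0.1863i):
new amp(|10⟩) = (-0.0267005 - 0.999643i)·a = (-0.6959 + 0.6463i)
new amp(|11⟩) = (-0.0267005 + 0.999643i)·b = (-0.1906 + 0.159i)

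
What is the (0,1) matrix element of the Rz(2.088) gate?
0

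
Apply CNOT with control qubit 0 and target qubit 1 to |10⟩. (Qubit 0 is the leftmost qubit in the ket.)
|11⟩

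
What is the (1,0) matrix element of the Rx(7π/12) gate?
-0.7934i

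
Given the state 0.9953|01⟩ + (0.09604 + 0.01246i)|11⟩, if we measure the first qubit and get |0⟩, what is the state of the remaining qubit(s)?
|1⟩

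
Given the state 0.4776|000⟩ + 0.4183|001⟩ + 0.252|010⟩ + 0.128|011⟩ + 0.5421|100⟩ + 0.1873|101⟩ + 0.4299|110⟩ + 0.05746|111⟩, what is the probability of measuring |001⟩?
0.175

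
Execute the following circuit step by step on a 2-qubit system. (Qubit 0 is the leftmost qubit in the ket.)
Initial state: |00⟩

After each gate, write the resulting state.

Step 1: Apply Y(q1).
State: i|01⟩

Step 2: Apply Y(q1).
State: |00⟩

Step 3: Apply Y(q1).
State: i|01⟩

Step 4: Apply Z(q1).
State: -i|01⟩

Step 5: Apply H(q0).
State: -(1/√2)i|01⟩ - (1/√2)i|11⟩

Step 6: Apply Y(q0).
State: -1/√2|01⟩ + 1/√2|11⟩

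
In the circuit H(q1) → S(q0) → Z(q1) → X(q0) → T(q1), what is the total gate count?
5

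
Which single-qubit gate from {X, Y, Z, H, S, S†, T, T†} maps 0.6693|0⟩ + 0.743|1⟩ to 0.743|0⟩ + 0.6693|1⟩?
X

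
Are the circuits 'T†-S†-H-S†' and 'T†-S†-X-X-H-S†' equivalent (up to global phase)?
Yes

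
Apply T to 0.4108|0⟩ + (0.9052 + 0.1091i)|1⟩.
0.4108|0⟩ + (0.5629 + 0.7172i)|1⟩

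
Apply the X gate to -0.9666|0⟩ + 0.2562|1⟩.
0.2562|0⟩ - 0.9666|1⟩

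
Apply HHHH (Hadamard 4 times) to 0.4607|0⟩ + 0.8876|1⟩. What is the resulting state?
0.4607|0⟩ + 0.8876|1⟩

H² = I, so an even number of Hadamards cancels: H^4 = I and the state is unchanged.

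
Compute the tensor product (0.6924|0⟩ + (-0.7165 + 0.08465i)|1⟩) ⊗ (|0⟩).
0.6924|00⟩ + (-0.7165 + 0.08465i)|10⟩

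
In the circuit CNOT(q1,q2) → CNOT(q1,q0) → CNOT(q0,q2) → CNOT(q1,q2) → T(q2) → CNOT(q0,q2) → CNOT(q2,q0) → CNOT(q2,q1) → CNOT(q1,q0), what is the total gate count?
9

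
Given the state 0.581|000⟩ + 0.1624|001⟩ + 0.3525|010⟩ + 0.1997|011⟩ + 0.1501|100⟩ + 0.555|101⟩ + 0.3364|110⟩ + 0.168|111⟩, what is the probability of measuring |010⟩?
0.1243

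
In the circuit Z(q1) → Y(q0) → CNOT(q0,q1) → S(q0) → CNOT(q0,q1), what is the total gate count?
5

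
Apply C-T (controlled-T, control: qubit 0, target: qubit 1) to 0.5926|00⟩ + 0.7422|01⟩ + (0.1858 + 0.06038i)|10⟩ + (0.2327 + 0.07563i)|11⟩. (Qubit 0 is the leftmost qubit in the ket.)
0.5926|00⟩ + 0.7422|01⟩ + (0.1858 + 0.06038i)|10⟩ + (0.1111 + 0.218i)|11⟩

C-T leaves the control-|0⟩ kets |00⟩, |01⟩ unchanged and applies T to qubit 1 on the control-|1⟩ pair (|10⟩, |11⟩).
T = [[1, 0], [0, (1/√2 + (1/√2)i)]].
With a = amp(|10⟩) = (0.1858 + 0.06038i) and b = amp(|11⟩) = (0.2327 + 0.07563i):
new amp(|10⟩) = (1)·a = (0.1858 + 0.06038i)
new amp(|11⟩) = (1/√2 + (1/√2)i)·b = (0.1111 + 0.218i)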